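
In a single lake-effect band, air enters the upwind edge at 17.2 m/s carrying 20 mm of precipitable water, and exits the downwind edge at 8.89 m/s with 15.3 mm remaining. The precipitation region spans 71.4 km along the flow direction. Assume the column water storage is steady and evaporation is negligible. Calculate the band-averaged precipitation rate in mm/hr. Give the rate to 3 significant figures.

Column moisture flux per unit crosswind length is F = V × PW.
Inflow: F_in = 17.2 × 20 = 344 mm·m/s
Outflow: F_out = 8.89 × 15.3 = 136.017 mm·m/s
Steady-state rate R = (F_in − F_out)/L = (344 − 136.017) / 71400 m = 2.913e-03 mm/s.
R = 2.913e-03 × 3600 = 10.5 mm/hr.

R ≈ 10.5 mm/hr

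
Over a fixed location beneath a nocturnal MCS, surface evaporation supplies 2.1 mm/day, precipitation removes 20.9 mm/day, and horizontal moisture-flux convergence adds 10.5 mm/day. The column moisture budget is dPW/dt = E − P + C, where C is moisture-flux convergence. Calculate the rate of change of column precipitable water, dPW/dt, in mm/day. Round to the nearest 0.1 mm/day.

dPW/dt ≈ -8.3 mm/day

dPW/dt = E − P + C = 2.1 − 20.9 + (10.5) = -8.3 mm/day.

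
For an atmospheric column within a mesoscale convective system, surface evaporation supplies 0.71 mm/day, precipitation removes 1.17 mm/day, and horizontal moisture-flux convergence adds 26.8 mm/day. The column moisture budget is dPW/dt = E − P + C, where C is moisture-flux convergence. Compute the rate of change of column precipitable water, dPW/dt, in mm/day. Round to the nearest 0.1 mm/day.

dPW/dt ≈ 26.3 mm/day

dPW/dt = E − P + C = 0.71 − 1.17 + (26.8) = 26.3 mm/day.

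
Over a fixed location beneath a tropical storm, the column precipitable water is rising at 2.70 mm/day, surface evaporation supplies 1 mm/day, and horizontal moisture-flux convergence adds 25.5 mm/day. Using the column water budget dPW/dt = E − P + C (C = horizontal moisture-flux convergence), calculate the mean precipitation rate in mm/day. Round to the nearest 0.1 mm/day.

P ≈ 23.8 mm/day

dPW/dt = +2.70 mm/day.
P = E + C − dPW/dt = 1 + (25.5) − (+2.70) = 23.8 mm/day.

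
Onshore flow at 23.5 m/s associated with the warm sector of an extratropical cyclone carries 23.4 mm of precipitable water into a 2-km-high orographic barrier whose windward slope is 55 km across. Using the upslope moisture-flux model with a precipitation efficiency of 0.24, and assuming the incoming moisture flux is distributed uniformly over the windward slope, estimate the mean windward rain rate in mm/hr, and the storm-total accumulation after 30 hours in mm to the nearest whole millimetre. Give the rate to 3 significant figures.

R ≈ 8.64 mm/hr; total ≈ 259 mm

Incoming column moisture flux per unit ridge length: F = V × PW = 23.5 × 23.4 = 549.9 mm·m/s.
Spread over the 55 km slope with efficiency ε = 0.24: R = ε·F/W = 0.24 × 549.9 / 55000 m = 2.400e-03 mm/s.
R = 2.400e-03 × 3600 = 8.64 mm/hr.
Over 30 h: total = 8.64 × 30 = 259.2 ≈ 259 mm.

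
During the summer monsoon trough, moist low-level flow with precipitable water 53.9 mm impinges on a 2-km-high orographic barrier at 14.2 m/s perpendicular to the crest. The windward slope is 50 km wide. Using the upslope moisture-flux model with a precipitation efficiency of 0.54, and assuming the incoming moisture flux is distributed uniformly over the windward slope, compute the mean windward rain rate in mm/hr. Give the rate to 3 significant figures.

Incoming column moisture flux per unit ridge length: F = V × PW = 14.2 × 53.9 = 765.38 mm·m/s.
Spread over the 50 km slope with efficiency ε = 0.54: R = ε·F/W = 0.54 × 765.38 / 50000 m = 8.266e-03 mm/s.
R = 8.266e-03 × 3600 = 29.8 mm/hr.

R ≈ 29.8 mm/hr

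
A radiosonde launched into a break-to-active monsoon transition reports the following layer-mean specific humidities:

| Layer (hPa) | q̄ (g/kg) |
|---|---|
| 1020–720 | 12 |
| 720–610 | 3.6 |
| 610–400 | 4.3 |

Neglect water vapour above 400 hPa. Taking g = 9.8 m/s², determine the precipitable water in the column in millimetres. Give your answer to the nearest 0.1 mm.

PW ≈ 50.0 mm

Precipitable water is the column-integrated vapour mass per unit area: PW = (1/g) Σ q̄ Δp, with q in kg/kg and Δp in Pa (1 kg/m² of water = 1 mm).
Layer 1020–720 hPa: Δp = 300 hPa = 30000 Pa, q̄ = 0.012 kg/kg → 0.012 × 30000 / 9.8 = 36.73 mm
Layer 720–610 hPa: Δp = 110 hPa = 11000 Pa, q̄ = 0.0036 kg/kg → 0.0036 × 11000 / 9.8 = 4.04 mm
Layer 610–400 hPa: Δp = 210 hPa = 21000 Pa, q̄ = 0.0043 kg/kg → 0.0043 × 21000 / 9.8 = 9.21 mm
PW = 36.73 + 4.04 + 9.21 = 49.98 ≈ 50.0 mm.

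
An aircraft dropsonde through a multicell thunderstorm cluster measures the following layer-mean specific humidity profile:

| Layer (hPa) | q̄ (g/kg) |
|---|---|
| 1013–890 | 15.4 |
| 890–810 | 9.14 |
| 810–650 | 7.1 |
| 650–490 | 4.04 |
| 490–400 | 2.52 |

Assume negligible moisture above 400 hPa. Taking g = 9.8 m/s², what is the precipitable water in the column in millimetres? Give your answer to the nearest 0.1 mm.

Precipitable water is the column-integrated vapour mass per unit area: PW = (1/g) Σ q̄ Δp, with q in kg/kg and Δp in Pa (1 kg/m² of water = 1 mm).
Layer 1013–890 hPa: Δp = 123 hPa = 12300 Pa, q̄ = 0.0154 kg/kg → 0.0154 × 12300 / 9.8 = 19.33 mm
Layer 890–810 hPa: Δp = 80 hPa = 8000 Pa, q̄ = 0.00914 kg/kg → 0.00914 × 8000 / 9.8 = 7.46 mm
Layer 810–650 hPa: Δp = 160 hPa = 16000 Pa, q̄ = 0.0071 kg/kg → 0.0071 × 16000 / 9.8 = 11.59 mm
Layer 650–490 hPa: Δp = 160 hPa = 16000 Pa, q̄ = 0.00404 kg/kg → 0.00404 × 16000 / 9.8 = 6.60 mm
Layer 490–400 hPa: Δp = 90 hPa = 9000 Pa, q̄ = 0.00252 kg/kg → 0.00252 × 9000 / 9.8 = 2.31 mm
PW = 19.33 + 7.46 + 11.59 + 6.60 + 2.31 = 47.29 ≈ 47.3 mm.

PW ≈ 47.3 mm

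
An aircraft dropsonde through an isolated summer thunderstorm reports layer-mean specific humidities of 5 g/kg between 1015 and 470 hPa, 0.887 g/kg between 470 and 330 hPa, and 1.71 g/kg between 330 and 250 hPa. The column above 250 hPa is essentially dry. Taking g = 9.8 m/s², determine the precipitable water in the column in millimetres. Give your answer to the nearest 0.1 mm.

PW ≈ 30.5 mm

Precipitable water is the column-integrated vapour mass per unit area: PW = (1/g) Σ q̄ Δp, with q in kg/kg and Δp in Pa (1 kg/m² of water = 1 mm).
Layer 1015–470 hPa: Δp = 545 hPa = 54500 Pa, q̄ = 0.005 kg/kg → 0.005 × 54500 / 9.8 = 27.81 mm
Layer 470–330 hPa: Δp = 140 hPa = 14000 Pa, q̄ = 0.000887 kg/kg → 0.000887 × 14000 / 9.8 = 1.27 mm
Layer 330–250 hPa: Δp = 80 hPa = 8000 Pa, q̄ = 0.00171 kg/kg → 0.00171 × 8000 / 9.8 = 1.40 mm
PW = 27.81 + 1.27 + 1.40 = 30.48 ≈ 30.5 mm.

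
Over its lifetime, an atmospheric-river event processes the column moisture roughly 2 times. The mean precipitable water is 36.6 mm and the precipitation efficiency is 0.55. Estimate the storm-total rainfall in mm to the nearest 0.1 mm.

rainfall ≈ 40.3 mm

Each cycle deposits ε × PW = 0.55 × 36.6 = 20.13 mm.
Over 2 cycles: 2 × 20.13 = 40.3 mm.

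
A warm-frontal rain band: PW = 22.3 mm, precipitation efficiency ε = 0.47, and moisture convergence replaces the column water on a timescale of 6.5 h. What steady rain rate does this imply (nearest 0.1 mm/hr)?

R ≈ 1.6 mm/hr

Each overturning extracts ε × PW = 0.47 × 22.3 = 10.481 mm.
Rate = ε·PW / τ = 10.481 / 6.5 h = 1.6 mm/hr.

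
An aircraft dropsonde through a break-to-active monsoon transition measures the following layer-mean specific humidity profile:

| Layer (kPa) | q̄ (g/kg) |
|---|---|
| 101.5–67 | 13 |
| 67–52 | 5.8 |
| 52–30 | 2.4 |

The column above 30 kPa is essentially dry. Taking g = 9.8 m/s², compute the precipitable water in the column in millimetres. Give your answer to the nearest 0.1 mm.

Precipitable water is the column-integrated vapour mass per unit area: PW = (1/g) Σ q̄ Δp, with q in kg/kg and Δp in Pa (1 kg/m² of water = 1 mm).
Layer 101.5–67 kPa: Δp = 345 hPa = 34500 Pa, q̄ = 0.013 kg/kg → 0.013 × 34500 / 9.8 = 45.77 mm
Layer 67–52 kPa: Δp = 150 hPa = 15000 Pa, q̄ = 0.0058 kg/kg → 0.0058 × 15000 / 9.8 = 8.88 mm
Layer 52–30 kPa: Δp = 220 hPa = 22000 Pa, q̄ = 0.0024 kg/kg → 0.0024 × 22000 / 9.8 = 5.39 mm
PW = 45.77 + 8.88 + 5.39 = 60.04 ≈ 60.0 mm.

PW ≈ 60.0 mm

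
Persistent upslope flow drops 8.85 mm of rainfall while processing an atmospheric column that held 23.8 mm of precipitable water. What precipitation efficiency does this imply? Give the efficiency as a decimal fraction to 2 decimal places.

ε ≈ 0.37

ε = rainfall / PW = 8.85 / 23.8 = 0.37.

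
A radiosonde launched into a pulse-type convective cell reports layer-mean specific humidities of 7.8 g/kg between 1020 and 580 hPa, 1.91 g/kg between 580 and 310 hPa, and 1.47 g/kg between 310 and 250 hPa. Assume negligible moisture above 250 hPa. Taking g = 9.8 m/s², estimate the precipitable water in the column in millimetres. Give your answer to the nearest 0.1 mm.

PW ≈ 41.2 mm

Precipitable water is the column-integrated vapour mass per unit area: PW = (1/g) Σ q̄ Δp, with q in kg/kg and Δp in Pa (1 kg/m² of water = 1 mm).
Layer 1020–580 hPa: Δp = 440 hPa = 44000 Pa, q̄ = 0.0078 kg/kg → 0.0078 × 44000 / 9.8 = 35.02 mm
Layer 580–310 hPa: Δp = 270 hPa = 27000 Pa, q̄ = 0.00191 kg/kg → 0.00191 × 27000 / 9.8 = 5.26 mm
Layer 310–250 hPa: Δp = 60 hPa = 6000 Pa, q̄ = 0.00147 kg/kg → 0.00147 × 6000 / 9.8 = 0.90 mm
PW = 35.02 + 5.26 + 0.90 = 41.18 ≈ 41.2 mm.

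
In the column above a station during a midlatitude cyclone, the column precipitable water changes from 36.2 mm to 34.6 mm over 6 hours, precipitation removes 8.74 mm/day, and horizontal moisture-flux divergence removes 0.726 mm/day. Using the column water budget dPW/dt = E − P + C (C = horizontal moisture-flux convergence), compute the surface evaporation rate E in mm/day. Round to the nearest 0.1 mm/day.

dPW/dt = (34.6 − 36.2) mm / (6/24 day) = -6.400 mm/day.
E = dPW/dt + P − C = (-6.400) + 8.74 − (-0.726) = 3.1 mm/day.

E ≈ 3.1 mm/day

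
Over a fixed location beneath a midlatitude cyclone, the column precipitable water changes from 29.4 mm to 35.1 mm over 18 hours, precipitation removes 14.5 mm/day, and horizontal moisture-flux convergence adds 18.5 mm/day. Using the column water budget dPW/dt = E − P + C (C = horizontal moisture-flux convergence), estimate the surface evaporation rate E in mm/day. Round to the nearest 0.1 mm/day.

dPW/dt = (35.1 − 29.4) mm / (18/24 day) = +7.600 mm/day.
E = dPW/dt + P − C = (+7.600) + 14.5 − (18.5) = 3.6 mm/day.

E ≈ 3.6 mm/day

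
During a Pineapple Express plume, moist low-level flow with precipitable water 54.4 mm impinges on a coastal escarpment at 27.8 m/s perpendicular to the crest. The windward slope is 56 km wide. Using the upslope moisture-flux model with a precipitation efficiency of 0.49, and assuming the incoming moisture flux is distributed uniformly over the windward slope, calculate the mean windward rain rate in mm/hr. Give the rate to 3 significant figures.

Incoming column moisture flux per unit ridge length: F = V × PW = 27.8 × 54.4 = 1512.32 mm·m/s.
Spread over the 56 km slope with efficiency ε = 0.49: R = ε·F/W = 0.49 × 1512.32 / 56000 m = 1.323e-02 mm/s.
R = 1.323e-02 × 3600 = 47.6 mm/hr.

R ≈ 47.6 mm/hr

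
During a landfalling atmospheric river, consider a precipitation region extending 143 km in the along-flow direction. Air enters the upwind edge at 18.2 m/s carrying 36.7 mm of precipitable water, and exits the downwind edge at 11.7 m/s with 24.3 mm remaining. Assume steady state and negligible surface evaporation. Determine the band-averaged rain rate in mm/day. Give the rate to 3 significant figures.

Column moisture flux per unit crosswind length is F = V × PW.
Inflow: F_in = 18.2 × 36.7 = 667.94 mm·m/s
Outflow: F_out = 11.7 × 24.3 = 284.31 mm·m/s
Steady-state rate R = (F_in − F_out)/L = (667.94 − 284.31) / 143000 m = 2.683e-03 mm/s.
R = 2.683e-03 × 3600 × 24 = 232 mm/day.

R ≈ 232 mm/day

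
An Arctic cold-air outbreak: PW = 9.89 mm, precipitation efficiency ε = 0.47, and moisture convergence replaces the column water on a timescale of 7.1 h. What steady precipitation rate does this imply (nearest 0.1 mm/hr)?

Each overturning extracts ε × PW = 0.47 × 9.89 = 4.6483 mm.
Rate = ε·PW / τ = 4.6483 / 7.1 h = 0.7 mm/hr.

R ≈ 0.7 mm/hr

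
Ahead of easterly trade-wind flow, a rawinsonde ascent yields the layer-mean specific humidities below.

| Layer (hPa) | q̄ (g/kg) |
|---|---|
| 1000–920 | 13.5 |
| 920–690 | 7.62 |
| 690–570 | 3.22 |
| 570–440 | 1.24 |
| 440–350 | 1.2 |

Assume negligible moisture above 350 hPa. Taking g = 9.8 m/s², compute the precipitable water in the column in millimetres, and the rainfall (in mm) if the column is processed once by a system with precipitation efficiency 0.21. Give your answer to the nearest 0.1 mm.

PW ≈ 35.6 mm; rainfall ≈ 7.5 mm

Precipitable water is the column-integrated vapour mass per unit area: PW = (1/g) Σ q̄ Δp, with q in kg/kg and Δp in Pa (1 kg/m² of water = 1 mm).
Layer 1000–920 hPa: Δp = 80 hPa = 8000 Pa, q̄ = 0.0135 kg/kg → 0.0135 × 8000 / 9.8 = 11.02 mm
Layer 920–690 hPa: Δp = 230 hPa = 23000 Pa, q̄ = 0.00762 kg/kg → 0.00762 × 23000 / 9.8 = 17.88 mm
Layer 690–570 hPa: Δp = 120 hPa = 12000 Pa, q̄ = 0.00322 kg/kg → 0.00322 × 12000 / 9.8 = 3.94 mm
Layer 570–440 hPa: Δp = 130 hPa = 13000 Pa, q̄ = 0.00124 kg/kg → 0.00124 × 13000 / 9.8 = 1.64 mm
Layer 440–350 hPa: Δp = 90 hPa = 9000 Pa, q̄ = 0.0012 kg/kg → 0.0012 × 9000 / 9.8 = 1.10 mm
PW = 11.02 + 17.88 + 3.94 + 1.64 + 1.10 = 35.58 ≈ 35.6 mm.
Rainfall = ε × PW = 0.21 × 35.6 = 7.5 mm.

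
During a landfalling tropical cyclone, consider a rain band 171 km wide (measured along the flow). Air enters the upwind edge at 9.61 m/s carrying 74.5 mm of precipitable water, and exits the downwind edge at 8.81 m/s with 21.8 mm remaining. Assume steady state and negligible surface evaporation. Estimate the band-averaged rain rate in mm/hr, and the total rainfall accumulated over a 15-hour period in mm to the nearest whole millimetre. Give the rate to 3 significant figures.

Column moisture flux per unit crosswind length is F = V × PW.
Inflow: F_in = 9.61 × 74.5 = 715.945 mm·m/s
Outflow: F_out = 8.81 × 21.8 = 192.058 mm·m/s
Steady-state rate R = (F_in − F_out)/L = (715.945 − 192.058) / 171000 m = 3.064e-03 mm/s.
R = 3.064e-03 × 3600 = 11.0 mm/hr.
Over 15 h: total = 11.0 × 15 = 165 mm.

R ≈ 11.0 mm/hr; total ≈ 165 mm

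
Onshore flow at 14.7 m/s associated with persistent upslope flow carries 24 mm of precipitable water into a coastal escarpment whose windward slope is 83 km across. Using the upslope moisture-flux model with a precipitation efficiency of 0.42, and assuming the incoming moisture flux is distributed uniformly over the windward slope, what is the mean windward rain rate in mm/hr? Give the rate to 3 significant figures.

Incoming column moisture flux per unit ridge length: F = V × PW = 14.7 × 24 = 352.8 mm·m/s.
Spread over the 83 km slope with efficiency ε = 0.42: R = ε·F/W = 0.42 × 352.8 / 83000 m = 1.785e-03 mm/s.
R = 1.785e-03 × 3600 = 6.43 mm/hr.

R ≈ 6.43 mm/hr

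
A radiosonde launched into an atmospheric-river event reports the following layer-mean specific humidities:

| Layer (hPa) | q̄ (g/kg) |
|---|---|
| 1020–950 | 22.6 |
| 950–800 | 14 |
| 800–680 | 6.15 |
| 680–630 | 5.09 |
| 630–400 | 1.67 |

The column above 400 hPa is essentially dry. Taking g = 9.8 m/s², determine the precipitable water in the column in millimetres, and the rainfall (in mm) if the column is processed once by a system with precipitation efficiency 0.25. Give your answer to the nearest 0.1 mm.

PW ≈ 51.6 mm; rainfall ≈ 12.9 mm

Precipitable water is the column-integrated vapour mass per unit area: PW = (1/g) Σ q̄ Δp, with q in kg/kg and Δp in Pa (1 kg/m² of water = 1 mm).
Layer 1020–950 hPa: Δp = 70 hPa = 7000 Pa, q̄ = 0.0226 kg/kg → 0.0226 × 7000 / 9.8 = 16.14 mm
Layer 950–800 hPa: Δp = 150 hPa = 15000 Pa, q̄ = 0.014 kg/kg → 0.014 × 15000 / 9.8 = 21.43 mm
Layer 800–680 hPa: Δp = 120 hPa = 12000 Pa, q̄ = 0.00615 kg/kg → 0.00615 × 12000 / 9.8 = 7.53 mm
Layer 680–630 hPa: Δp = 50 hPa = 5000 Pa, q̄ = 0.00509 kg/kg → 0.00509 × 5000 / 9.8 = 2.60 mm
Layer 630–400 hPa: Δp = 230 hPa = 23000 Pa, q̄ = 0.00167 kg/kg → 0.00167 × 23000 / 9.8 = 3.92 mm
PW = 16.14 + 21.43 + 7.53 + 2.60 + 3.92 = 51.62 ≈ 51.6 mm.
Rainfall = ε × PW = 0.25 × 51.6 = 12.9 mm.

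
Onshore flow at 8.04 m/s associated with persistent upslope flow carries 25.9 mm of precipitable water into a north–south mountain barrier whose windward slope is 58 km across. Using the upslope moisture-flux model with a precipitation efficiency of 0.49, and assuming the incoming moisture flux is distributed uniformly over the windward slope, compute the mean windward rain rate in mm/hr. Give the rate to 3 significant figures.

R ≈ 6.33 mm/hr

Incoming column moisture flux per unit ridge length: F = V × PW = 8.04 × 25.9 = 208.236 mm·m/s.
Spread over the 58 km slope with efficiency ε = 0.49: R = ε·F/W = 0.49 × 208.236 / 58000 m = 1.759e-03 mm/s.
R = 1.759e-03 × 3600 = 6.33 mm/hr.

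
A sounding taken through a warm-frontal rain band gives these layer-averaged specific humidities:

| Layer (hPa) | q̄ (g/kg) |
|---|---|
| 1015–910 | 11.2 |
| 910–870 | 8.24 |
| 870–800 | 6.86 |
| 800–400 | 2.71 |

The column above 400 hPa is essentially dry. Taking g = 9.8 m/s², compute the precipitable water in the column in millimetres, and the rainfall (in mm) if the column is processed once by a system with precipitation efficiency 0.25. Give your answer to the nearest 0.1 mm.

PW ≈ 31.3 mm; rainfall ≈ 7.8 mm

Precipitable water is the column-integrated vapour mass per unit area: PW = (1/g) Σ q̄ Δp, with q in kg/kg and Δp in Pa (1 kg/m² of water = 1 mm).
Layer 1015–910 hPa: Δp = 105 hPa = 10500 Pa, q̄ = 0.0112 kg/kg → 0.0112 × 10500 / 9.8 = 12.00 mm
Layer 910–870 hPa: Δp = 40 hPa = 4000 Pa, q̄ = 0.00824 kg/kg → 0.00824 × 4000 / 9.8 = 3.36 mm
Layer 870–800 hPa: Δp = 70 hPa = 7000 Pa, q̄ = 0.00686 kg/kg → 0.00686 × 7000 / 9.8 = 4.90 mm
Layer 800–400 hPa: Δp = 400 hPa = 40000 Pa, q̄ = 0.00271 kg/kg → 0.00271 × 40000 / 9.8 = 11.06 mm
PW = 12.00 + 3.36 + 4.90 + 11.06 = 31.32 ≈ 31.3 mm.
Rainfall = ε × PW = 0.25 × 31.3 = 7.8 mm.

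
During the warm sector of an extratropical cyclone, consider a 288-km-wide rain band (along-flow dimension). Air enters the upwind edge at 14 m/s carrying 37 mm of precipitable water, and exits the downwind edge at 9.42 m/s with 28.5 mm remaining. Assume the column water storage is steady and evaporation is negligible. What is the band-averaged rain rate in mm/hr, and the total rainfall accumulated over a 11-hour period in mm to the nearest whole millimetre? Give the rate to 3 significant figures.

R ≈ 3.12 mm/hr; total ≈ 34 mm

Column moisture flux per unit crosswind length is F = V × PW.
Inflow: F_in = 14 × 37 = 518 mm·m/s
Outflow: F_out = 9.42 × 28.5 = 268.47 mm·m/s
Steady-state rate R = (F_in − F_out)/L = (518 − 268.47) / 288000 m = 8.664e-04 mm/s.
R = 8.664e-04 × 3600 = 3.12 mm/hr.
Over 11 h: total = 3.12 × 11 = 34.32 ≈ 34 mm.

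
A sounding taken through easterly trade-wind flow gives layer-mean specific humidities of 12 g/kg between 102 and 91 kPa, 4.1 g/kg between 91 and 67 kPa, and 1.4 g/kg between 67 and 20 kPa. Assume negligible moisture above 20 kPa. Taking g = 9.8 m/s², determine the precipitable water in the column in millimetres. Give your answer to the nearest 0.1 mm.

Precipitable water is the column-integrated vapour mass per unit area: PW = (1/g) Σ q̄ Δp, with q in kg/kg and Δp in Pa (1 kg/m² of water = 1 mm).
Layer 102–91 kPa: Δp = 110 hPa = 11000 Pa, q̄ = 0.012 kg/kg → 0.012 × 11000 / 9.8 = 13.47 mm
Layer 91–67 kPa: Δp = 240 hPa = 24000 Pa, q̄ = 0.0041 kg/kg → 0.0041 × 24000 / 9.8 = 10.04 mm
Layer 67–20 kPa: Δp = 470 hPa = 47000 Pa, q̄ = 0.0014 kg/kg → 0.0014 × 47000 / 9.8 = 6.71 mm
PW = 13.47 + 10.04 + 6.71 = 30.22 ≈ 30.2 mm.

PW ≈ 30.2 mm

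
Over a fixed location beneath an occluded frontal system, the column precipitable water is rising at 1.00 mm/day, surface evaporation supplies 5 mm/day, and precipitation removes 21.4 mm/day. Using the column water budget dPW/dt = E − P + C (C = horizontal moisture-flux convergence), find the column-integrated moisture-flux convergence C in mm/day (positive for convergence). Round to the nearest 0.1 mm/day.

dPW/dt = +1.00 mm/day.
C = dPW/dt − E + P = (+1.00) − 5 + 21.4 = 17.4 mm/day.

C ≈ 17.4 mm/day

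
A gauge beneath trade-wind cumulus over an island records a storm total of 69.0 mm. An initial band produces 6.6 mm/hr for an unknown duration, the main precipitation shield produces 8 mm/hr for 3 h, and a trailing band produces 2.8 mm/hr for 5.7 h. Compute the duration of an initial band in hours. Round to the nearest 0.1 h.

duration ≈ 4.4 h

Known phases: 8 × 3 + 2.8 × 5.7 = 24 + 15.96 = 39.96 mm.
Remaining depth = 69.0 − 39.96 = 29.04 mm.
Duration = 29.04 / 6.6 = 4.4 h.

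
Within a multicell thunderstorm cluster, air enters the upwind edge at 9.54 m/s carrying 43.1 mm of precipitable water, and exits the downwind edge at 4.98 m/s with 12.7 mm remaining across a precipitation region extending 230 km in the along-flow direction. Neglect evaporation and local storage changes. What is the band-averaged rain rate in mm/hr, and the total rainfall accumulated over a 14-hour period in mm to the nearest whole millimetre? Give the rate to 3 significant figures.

R ≈ 5.45 mm/hr; total ≈ 76 mm

Column moisture flux per unit crosswind length is F = V × PW.
Inflow: F_in = 9.54 × 43.1 = 411.174 mm·m/s
Outflow: F_out = 4.98 × 12.7 = 63.246 mm·m/s
Steady-state rate R = (F_in − F_out)/L = (411.174 − 63.246) / 230000 m = 1.513e-03 mm/s.
R = 1.513e-03 × 3600 = 5.45 mm/hr.
Over 14 h: total = 5.45 × 14 = 76.3 ≈ 76 mm.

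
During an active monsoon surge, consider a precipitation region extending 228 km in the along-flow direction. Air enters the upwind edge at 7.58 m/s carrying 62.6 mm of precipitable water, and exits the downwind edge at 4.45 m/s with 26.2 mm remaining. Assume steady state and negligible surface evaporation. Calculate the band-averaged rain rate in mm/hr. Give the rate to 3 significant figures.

Column moisture flux per unit crosswind length is F = V × PW.
Inflow: F_in = 7.58 × 62.6 = 474.508 mm·m/s
Outflow: F_out = 4.45 × 26.2 = 116.59 mm·m/s
Steady-state rate R = (F_in − F_out)/L = (474.508 − 116.59) / 228000 m = 1.570e-03 mm/s.
R = 1.570e-03 × 3600 = 5.65 mm/hr.

R ≈ 5.65 mm/hr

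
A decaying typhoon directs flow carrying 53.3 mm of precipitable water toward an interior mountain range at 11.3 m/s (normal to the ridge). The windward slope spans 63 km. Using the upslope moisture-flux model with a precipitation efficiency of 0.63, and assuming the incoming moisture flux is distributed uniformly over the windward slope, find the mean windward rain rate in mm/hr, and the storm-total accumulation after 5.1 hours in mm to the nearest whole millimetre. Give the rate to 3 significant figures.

R ≈ 21.7 mm/hr; total ≈ 111 mm

Incoming column moisture flux per unit ridge length: F = V × PW = 11.3 × 53.3 = 602.29 mm·m/s.
Spread over the 63 km slope with efficiency ε = 0.63: R = ε·F/W = 0.63 × 602.29 / 63000 m = 6.023e-03 mm/s.
R = 6.023e-03 × 3600 = 21.7 mm/hr.
Over 5.1 h: total = 21.7 × 5.1 = 110.67 ≈ 111 mm.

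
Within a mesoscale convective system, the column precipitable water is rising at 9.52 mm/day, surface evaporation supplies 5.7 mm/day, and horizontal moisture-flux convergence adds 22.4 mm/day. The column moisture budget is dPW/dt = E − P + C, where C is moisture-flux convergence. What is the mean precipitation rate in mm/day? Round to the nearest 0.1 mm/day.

P ≈ 18.6 mm/day

dPW/dt = +9.52 mm/day.
P = E + C − dPW/dt = 5.7 + (22.4) − (+9.52) = 18.6 mm/day.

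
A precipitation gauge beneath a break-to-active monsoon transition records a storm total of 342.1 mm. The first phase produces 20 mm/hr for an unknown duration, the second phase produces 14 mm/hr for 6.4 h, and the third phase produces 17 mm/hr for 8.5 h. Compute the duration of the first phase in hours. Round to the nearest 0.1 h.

Known phases: 14 × 6.4 + 17 × 8.5 = 89.6 + 144.5 = 234.1 mm.
Remaining depth = 342.1 − 234.1 = 108 mm.
Duration = 108 / 20 = 5.4 h.

duration ≈ 5.4 h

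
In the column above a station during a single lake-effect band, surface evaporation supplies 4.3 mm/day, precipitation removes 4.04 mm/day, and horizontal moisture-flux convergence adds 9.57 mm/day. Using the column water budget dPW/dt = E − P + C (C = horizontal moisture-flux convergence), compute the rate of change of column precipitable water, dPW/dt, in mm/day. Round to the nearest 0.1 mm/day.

dPW/dt ≈ 9.8 mm/day

dPW/dt = E − P + C = 4.3 − 4.04 + (9.57) = 9.8 mm/day.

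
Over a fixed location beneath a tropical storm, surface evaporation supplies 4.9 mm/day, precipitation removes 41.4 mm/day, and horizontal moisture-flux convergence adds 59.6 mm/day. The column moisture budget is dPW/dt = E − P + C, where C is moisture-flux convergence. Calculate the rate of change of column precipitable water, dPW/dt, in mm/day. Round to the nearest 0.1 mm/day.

dPW/dt = E − P + C = 4.9 − 41.4 + (59.6) = 23.1 mm/day.

dPW/dt ≈ 23.1 mm/day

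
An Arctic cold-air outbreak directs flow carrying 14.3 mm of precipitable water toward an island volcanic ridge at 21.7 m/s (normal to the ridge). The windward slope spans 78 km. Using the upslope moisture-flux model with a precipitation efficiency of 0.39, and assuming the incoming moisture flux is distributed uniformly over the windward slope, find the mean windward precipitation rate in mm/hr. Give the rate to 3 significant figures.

R ≈ 5.59 mm/hr

Incoming column moisture flux per unit ridge length: F = V × PW = 21.7 × 14.3 = 310.31 mm·m/s.
Spread over the 78 km slope with efficiency ε = 0.39: R = ε·F/W = 0.39 × 310.31 / 78000 m = 1.552e-03 mm/s.
R = 1.552e-03 × 3600 = 5.59 mm/hr.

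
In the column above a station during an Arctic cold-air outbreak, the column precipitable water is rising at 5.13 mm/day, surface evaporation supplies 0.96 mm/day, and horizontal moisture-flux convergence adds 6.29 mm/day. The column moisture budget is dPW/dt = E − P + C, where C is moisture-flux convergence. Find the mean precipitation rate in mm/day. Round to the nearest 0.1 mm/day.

dPW/dt = +5.13 mm/day.
P = E + C − dPW/dt = 0.96 + (6.29) − (+5.13) = 2.1 mm/day.

P ≈ 2.1 mm/day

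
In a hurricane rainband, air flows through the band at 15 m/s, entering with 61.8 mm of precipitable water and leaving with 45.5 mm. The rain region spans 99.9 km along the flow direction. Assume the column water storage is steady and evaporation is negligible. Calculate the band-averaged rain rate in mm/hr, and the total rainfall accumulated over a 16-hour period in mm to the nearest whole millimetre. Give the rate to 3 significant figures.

R ≈ 8.81 mm/hr; total ≈ 141 mm

Column moisture flux per unit crosswind length is F = V × PW.
Inflow: F_in = 15 × 61.8 = 927 mm·m/s
Outflow: F_out = 15 × 45.5 = 682.5 mm·m/s
Steady-state rate R = (F_in − F_out)/L = (927 − 682.5) / 99900 m = 2.447e-03 mm/s.
R = 2.447e-03 × 3600 = 8.81 mm/hr.
Over 16 h: total = 8.81 × 16 = 140.96 ≈ 141 mm.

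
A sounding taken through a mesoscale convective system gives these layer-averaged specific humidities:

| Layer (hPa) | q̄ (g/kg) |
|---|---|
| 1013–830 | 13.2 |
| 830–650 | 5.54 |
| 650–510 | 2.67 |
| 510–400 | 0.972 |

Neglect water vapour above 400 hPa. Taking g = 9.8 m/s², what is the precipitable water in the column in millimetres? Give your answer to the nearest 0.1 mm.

Precipitable water is the column-integrated vapour mass per unit area: PW = (1/g) Σ q̄ Δp, with q in kg/kg and Δp in Pa (1 kg/m² of water = 1 mm).
Layer 1013–830 hPa: Δp = 183 hPa = 18300 Pa, q̄ = 0.0132 kg/kg → 0.0132 × 18300 / 9.8 = 24.65 mm
Layer 830–650 hPa: Δp = 180 hPa = 18000 Pa, q̄ = 0.00554 kg/kg → 0.00554 × 18000 / 9.8 = 10.18 mm
Layer 650–510 hPa: Δp = 140 hPa = 14000 Pa, q̄ = 0.00267 kg/kg → 0.00267 × 14000 / 9.8 = 3.81 mm
Layer 510–400 hPa: Δp = 110 hPa = 11000 Pa, q̄ = 0.000972 kg/kg → 0.000972 × 11000 / 9.8 = 1.09 mm
PW = 24.65 + 10.18 + 3.81 + 1.09 = 39.73 ≈ 39.7 mm.

PW ≈ 39.7 mm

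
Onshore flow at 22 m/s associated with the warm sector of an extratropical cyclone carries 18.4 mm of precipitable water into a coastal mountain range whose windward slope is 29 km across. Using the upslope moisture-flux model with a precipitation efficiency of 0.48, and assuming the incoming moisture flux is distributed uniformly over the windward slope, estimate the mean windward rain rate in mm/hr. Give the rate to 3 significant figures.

R ≈ 24.1 mm/hr

Incoming column moisture flux per unit ridge length: F = V × PW = 22 × 18.4 = 404.8 mm·m/s.
Spread over the 29 km slope with efficiency ε = 0.48: R = ε·F/W = 0.48 × 404.8 / 29000 m = 6.700e-03 mm/s.
R = 6.700e-03 × 3600 = 24.1 mm/hr.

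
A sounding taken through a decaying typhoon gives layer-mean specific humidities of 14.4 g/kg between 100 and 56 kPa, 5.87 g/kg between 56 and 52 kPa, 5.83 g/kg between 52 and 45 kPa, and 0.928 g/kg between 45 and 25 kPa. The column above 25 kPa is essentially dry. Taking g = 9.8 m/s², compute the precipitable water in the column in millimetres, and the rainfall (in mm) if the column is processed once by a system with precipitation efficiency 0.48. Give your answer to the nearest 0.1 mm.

PW ≈ 73.1 mm; rainfall ≈ 35.1 mm

Precipitable water is the column-integrated vapour mass per unit area: PW = (1/g) Σ q̄ Δp, with q in kg/kg and Δp in Pa (1 kg/m² of water = 1 mm).
Layer 100–56 kPa: Δp = 440 hPa = 44000 Pa, q̄ = 0.0144 kg/kg → 0.0144 × 44000 / 9.8 = 64.65 mm
Layer 56–52 kPa: Δp = 40 hPa = 4000 Pa, q̄ = 0.00587 kg/kg → 0.00587 × 4000 / 9.8 = 2.40 mm
Layer 52–45 kPa: Δp = 70 hPa = 7000 Pa, q̄ = 0.00583 kg/kg → 0.00583 × 7000 / 9.8 = 4.16 mm
Layer 45–25 kPa: Δp = 200 hPa = 20000 Pa, q̄ = 0.000928 kg/kg → 0.000928 × 20000 / 9.8 = 1.89 mm
PW = 64.65 + 2.40 + 4.16 + 1.89 = 73.10 ≈ 73.1 mm.
Rainfall = ε × PW = 0.48 × 73.1 = 35.1 mm.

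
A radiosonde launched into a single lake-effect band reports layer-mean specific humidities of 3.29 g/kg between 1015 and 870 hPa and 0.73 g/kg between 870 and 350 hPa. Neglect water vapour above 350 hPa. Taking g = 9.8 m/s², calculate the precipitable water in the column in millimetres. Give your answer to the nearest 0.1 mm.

Precipitable water is the column-integrated vapour mass per unit area: PW = (1/g) Σ q̄ Δp, with q in kg/kg and Δp in Pa (1 kg/m² of water = 1 mm).
Layer 1015–870 hPa: Δp = 145 hPa = 14500 Pa, q̄ = 0.00329 kg/kg → 0.00329 × 14500 / 9.8 = 4.87 mm
Layer 870–350 hPa: Δp = 520 hPa = 52000 Pa, q̄ = 0.00073 kg/kg → 0.00073 × 52000 / 9.8 = 3.87 mm
PW = 4.87 + 3.87 = 8.74 ≈ 8.7 mm.

PW ≈ 8.7 mm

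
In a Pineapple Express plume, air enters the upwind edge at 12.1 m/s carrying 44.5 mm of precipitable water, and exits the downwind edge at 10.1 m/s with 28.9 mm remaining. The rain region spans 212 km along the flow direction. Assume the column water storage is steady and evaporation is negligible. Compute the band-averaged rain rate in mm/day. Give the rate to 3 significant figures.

R ≈ 100 mm/day

Column moisture flux per unit crosswind length is F = V × PW.
Inflow: F_in = 12.1 × 44.5 = 538.45 mm·m/s
Outflow: F_out = 10.1 × 28.9 = 291.89 mm·m/s
Steady-state rate R = (F_in − F_out)/L = (538.45 − 291.89) / 212000 m = 1.163e-03 mm/s.
R = 1.163e-03 × 3600 × 24 = 100 mm/day.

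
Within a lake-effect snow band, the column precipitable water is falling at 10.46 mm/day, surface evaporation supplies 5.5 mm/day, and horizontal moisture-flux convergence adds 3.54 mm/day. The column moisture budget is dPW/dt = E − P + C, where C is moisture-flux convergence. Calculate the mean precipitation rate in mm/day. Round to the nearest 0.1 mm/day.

dPW/dt = -10.46 mm/day.
P = E + C − dPW/dt = 5.5 + (3.54) − (-10.46) = 19.5 mm/day.

P ≈ 19.5 mm/day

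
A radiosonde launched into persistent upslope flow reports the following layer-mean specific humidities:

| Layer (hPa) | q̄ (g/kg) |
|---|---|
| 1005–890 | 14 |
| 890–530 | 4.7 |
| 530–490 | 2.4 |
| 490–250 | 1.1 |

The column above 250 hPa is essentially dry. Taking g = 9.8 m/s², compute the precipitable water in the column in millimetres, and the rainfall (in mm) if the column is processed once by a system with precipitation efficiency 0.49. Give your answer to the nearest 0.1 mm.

Precipitable water is the column-integrated vapour mass per unit area: PW = (1/g) Σ q̄ Δp, with q in kg/kg and Δp in Pa (1 kg/m² of water = 1 mm).
Layer 1005–890 hPa: Δp = 115 hPa = 11500 Pa, q̄ = 0.014 kg/kg → 0.014 × 11500 / 9.8 = 16.43 mm
Layer 890–530 hPa: Δp = 360 hPa = 36000 Pa, q̄ = 0.0047 kg/kg → 0.0047 × 36000 / 9.8 = 17.27 mm
Layer 530–490 hPa: Δp = 40 hPa = 4000 Pa, q̄ = 0.0024 kg/kg → 0.0024 × 4000 / 9.8 = 0.98 mm
Layer 490–250 hPa: Δp = 240 hPa = 24000 Pa, q̄ = 0.0011 kg/kg → 0.0011 × 24000 / 9.8 = 2.69 mm
PW = 16.43 + 17.27 + 0.98 + 2.69 = 37.37 ≈ 37.4 mm.
Rainfall = ε × PW = 0.49 × 37.4 = 18.3 mm.

PW ≈ 37.4 mm; rainfall ≈ 18.3 mm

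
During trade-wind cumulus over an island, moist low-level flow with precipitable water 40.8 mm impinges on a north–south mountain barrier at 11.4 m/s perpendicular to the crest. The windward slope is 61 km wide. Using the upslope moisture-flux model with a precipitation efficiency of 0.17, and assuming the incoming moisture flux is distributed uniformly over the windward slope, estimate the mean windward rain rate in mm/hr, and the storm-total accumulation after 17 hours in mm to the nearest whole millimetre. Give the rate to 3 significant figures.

R ≈ 4.67 mm/hr; total ≈ 79 mm

Incoming column moisture flux per unit ridge length: F = V × PW = 11.4 × 40.8 = 465.12 mm·m/s.
Spread over the 61 km slope with efficiency ε = 0.17: R = ε·F/W = 0.17 × 465.12 / 61000 m = 1.296e-03 mm/s.
R = 1.296e-03 × 3600 = 4.67 mm/hr.
Over 17 h: total = 4.67 × 17 = 79.39 ≈ 79 mm.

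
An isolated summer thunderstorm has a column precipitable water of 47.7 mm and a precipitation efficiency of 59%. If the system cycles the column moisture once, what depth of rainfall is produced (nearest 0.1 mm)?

Rainfall = ε × PW = 0.59 × 47.7 = 28.1 mm.

rainfall ≈ 28.1 mm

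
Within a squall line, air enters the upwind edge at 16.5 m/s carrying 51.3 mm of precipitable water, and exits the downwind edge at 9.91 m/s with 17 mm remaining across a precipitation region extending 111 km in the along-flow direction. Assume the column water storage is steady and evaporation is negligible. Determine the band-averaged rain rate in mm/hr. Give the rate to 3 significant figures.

Column moisture flux per unit crosswind length is F = V × PW.
Inflow: F_in = 16.5 × 51.3 = 846.45 mm·m/s
Outflow: F_out = 9.91 × 17 = 168.47 mm·m/s
Steady-state rate R = (F_in − F_out)/L = (846.45 − 168.47) / 111000 m = 6.108e-03 mm/s.
R = 6.108e-03 × 3600 = 22.0 mm/hr.

R ≈ 22.0 mm/hr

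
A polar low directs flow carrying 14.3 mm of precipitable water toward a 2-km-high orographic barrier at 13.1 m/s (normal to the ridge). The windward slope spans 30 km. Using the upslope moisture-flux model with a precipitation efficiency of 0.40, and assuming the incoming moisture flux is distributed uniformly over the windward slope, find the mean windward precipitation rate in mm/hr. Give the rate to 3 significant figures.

R ≈ 8.99 mm/hr

Incoming column moisture flux per unit ridge length: F = V × PW = 13.1 × 14.3 = 187.33 mm·m/s.
Spread over the 30 km slope with efficiency ε = 0.40: R = ε·F/W = 0.40 × 187.33 / 30000 m = 2.498e-03 mm/s.
R = 2.498e-03 × 3600 = 8.99 mm/hr.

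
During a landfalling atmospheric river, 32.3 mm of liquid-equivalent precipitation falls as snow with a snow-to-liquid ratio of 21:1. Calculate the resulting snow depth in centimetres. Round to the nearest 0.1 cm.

snow depth ≈ 67.8 cm

Snow depth = liquid × ratio = 32.3 mm × 21 = 678.3 mm = 67.8 cm.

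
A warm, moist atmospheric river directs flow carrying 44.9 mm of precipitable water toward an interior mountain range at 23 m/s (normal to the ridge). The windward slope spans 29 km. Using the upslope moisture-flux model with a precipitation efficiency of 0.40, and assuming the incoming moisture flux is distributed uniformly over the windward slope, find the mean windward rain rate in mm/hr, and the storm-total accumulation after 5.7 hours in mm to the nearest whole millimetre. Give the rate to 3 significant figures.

Incoming column moisture flux per unit ridge length: F = V × PW = 23 × 44.9 = 1032.7 mm·m/s.
Spread over the 29 km slope with efficiency ε = 0.40: R = ε·F/W = 0.40 × 1032.7 / 29000 m = 1.424e-02 mm/s.
R = 1.424e-02 × 3600 = 51.3 mm/hr.
Over 5.7 h: total = 51.3 × 5.7 = 292.41 ≈ 292 mm.

R ≈ 51.3 mm/hr; total ≈ 292 mm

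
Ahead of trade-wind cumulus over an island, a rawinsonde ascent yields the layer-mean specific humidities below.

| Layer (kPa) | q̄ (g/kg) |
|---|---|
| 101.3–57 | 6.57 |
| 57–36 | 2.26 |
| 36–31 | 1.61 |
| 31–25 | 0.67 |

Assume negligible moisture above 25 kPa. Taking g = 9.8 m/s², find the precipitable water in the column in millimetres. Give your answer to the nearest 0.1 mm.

Precipitable water is the column-integrated vapour mass per unit area: PW = (1/g) Σ q̄ Δp, with q in kg/kg and Δp in Pa (1 kg/m² of water = 1 mm).
Layer 101.3–57 kPa: Δp = 443 hPa = 44300 Pa, q̄ = 0.00657 kg/kg → 0.00657 × 44300 / 9.8 = 29.70 mm
Layer 57–36 kPa: Δp = 210 hPa = 21000 Pa, q̄ = 0.00226 kg/kg → 0.00226 × 21000 / 9.8 = 4.84 mm
Layer 36–31 kPa: Δp = 50 hPa = 5000 Pa, q̄ = 0.00161 kg/kg → 0.00161 × 5000 / 9.8 = 0.82 mm
Layer 31–25 kPa: Δp = 60 hPa = 6000 Pa, q̄ = 0.00067 kg/kg → 0.00067 × 6000 / 9.8 = 0.41 mm
PW = 29.70 + 4.84 + 0.82 + 0.41 = 35.77 ≈ 35.8 mm.

PW ≈ 35.8 mm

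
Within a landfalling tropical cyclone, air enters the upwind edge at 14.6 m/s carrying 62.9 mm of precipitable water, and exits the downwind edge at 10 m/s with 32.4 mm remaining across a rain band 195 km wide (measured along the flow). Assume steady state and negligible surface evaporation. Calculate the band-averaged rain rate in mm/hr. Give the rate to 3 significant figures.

R ≈ 11.0 mm/hr

Column moisture flux per unit crosswind length is F = V × PW.
Inflow: F_in = 14.6 × 62.9 = 918.34 mm·m/s
Outflow: F_out = 10 × 32.4 = 324 mm·m/s
Steady-state rate R = (F_in − F_out)/L = (918.34 − 324) / 195000 m = 3.048e-03 mm/s.
R = 3.048e-03 × 3600 = 11.0 mm/hr.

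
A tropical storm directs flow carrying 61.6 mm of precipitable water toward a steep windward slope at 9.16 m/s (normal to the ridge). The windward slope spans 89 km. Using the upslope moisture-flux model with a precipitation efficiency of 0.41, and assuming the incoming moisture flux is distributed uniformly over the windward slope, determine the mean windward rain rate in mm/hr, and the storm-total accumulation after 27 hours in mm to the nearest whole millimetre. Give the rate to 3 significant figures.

Incoming column moisture flux per unit ridge length: F = V × PW = 9.16 × 61.6 = 564.256 mm·m/s.
Spread over the 89 km slope with efficiency ε = 0.41: R = ε·F/W = 0.41 × 564.256 / 89000 m = 2.599e-03 mm/s.
R = 2.599e-03 × 3600 = 9.36 mm/hr.
Over 27 h: total = 9.36 × 27 = 252.72 ≈ 253 mm.

R ≈ 9.36 mm/hr; total ≈ 253 mm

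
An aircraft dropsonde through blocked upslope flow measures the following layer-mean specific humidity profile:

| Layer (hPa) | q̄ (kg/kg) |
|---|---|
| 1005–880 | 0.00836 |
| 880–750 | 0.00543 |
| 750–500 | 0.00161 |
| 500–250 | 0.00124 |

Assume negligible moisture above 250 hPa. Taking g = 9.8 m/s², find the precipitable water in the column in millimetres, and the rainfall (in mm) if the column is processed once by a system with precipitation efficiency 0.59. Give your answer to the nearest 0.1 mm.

PW ≈ 25.1 mm; rainfall ≈ 14.8 mm

Precipitable water is the column-integrated vapour mass per unit area: PW = (1/g) Σ q̄ Δp, with q in kg/kg and Δp in Pa (1 kg/m² of water = 1 mm).
Layer 1005–880 hPa: Δp = 125 hPa = 12500 Pa, q̄ = 0.00836 kg/kg → 0.00836 × 12500 / 9.8 = 10.66 mm
Layer 880–750 hPa: Δp = 130 hPa = 13000 Pa, q̄ = 0.00543 kg/kg → 0.00543 × 13000 / 9.8 = 7.20 mm
Layer 750–500 hPa: Δp = 250 hPa = 25000 Pa, q̄ = 0.00161 kg/kg → 0.00161 × 25000 / 9.8 = 4.11 mm
Layer 500–250 hPa: Δp = 250 hPa = 25000 Pa, q̄ = 0.00124 kg/kg → 0.00124 × 25000 / 9.8 = 3.16 mm
PW = 10.66 + 7.20 + 4.11 + 3.16 = 25.13 ≈ 25.1 mm.
Rainfall = ε × PW = 0.59 × 25.1 = 14.8 mm.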